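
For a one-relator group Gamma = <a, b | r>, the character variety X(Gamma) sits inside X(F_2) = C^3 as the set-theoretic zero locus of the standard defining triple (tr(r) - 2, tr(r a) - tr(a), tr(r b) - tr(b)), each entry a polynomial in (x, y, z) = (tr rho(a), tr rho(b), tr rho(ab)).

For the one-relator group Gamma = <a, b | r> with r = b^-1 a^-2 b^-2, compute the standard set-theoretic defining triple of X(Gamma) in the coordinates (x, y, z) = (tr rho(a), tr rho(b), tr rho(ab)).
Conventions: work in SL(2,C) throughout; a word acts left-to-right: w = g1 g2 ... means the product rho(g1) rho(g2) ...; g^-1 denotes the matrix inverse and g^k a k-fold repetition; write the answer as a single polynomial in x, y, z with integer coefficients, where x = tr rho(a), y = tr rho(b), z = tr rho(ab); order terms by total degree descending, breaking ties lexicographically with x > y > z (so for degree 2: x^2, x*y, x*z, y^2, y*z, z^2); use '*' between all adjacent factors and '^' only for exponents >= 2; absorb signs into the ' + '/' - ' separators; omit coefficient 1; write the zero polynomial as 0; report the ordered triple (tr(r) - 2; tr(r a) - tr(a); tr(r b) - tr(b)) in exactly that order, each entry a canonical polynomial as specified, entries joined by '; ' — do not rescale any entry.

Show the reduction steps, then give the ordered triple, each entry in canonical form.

x*y^2*z - x^2*y - y^3 - x*z + 3*y - 2; x^2*y^2*z - x^3*y - x*y^3 - x*y*z^2 + y^2*z + 3*x*y - x - z; x*y*z - x^2 - y^2 - y + 2

tr(a^-1) = tr(a) = x
tr(a^-2) = tr(a^-1)*tr(a) - tr(1)  (eliminate a^-1) = x^2 - 2
tr(a^-1 b) = tr(b)*tr(a) - tr(b a)  (eliminate a^-1) = x*y - z
tr(a^-2 b) = tr(a^-1 b)*tr(a) - tr(a^-1 b a)  (eliminate a^-1) = x^2*y - x*z - y
tr(a^-2 b^-1) = tr(a^-2)*tr(b) - tr(a^-2 b)  (eliminate b^-1) = x*z - y
tr(a^-2 b^-2) = tr(a^-2 b^-1)*tr(b) - tr(a^-2)  (eliminate b^-1) = x*y*z - x^2 - y^2 + 2
tr(b^-1 a^-2 b^-2) = tr(a^-2 b^-2)*tr(b) - tr(a^-2 b^-1)  (eliminate b^-1) = x*y^2*z - x^2*y - y^3 - x*z + 3*y
tr(a^-1 b^-2) = tr(a^-1 b^-1)*tr(b) - tr(a^-1)  (eliminate b^-1) = y*z - x
tr(b a b a) = tr(a b)*tr(a b) - tr(1)  (split on a) = z^2 - 2
tr(a b a^-1 b) = tr(b a b)*tr(a) - tr(b a b a)  (eliminate a^-1) = x*y*z - x^2 - z^2 + 2
tr(b^-1 a b a^-1) = tr(a b a^-1)*tr(b) - tr(a b a^-1 b)  (eliminate b^-1) = -x*y*z + x^2 + y^2 + z^2 - 2
tr(a b a^-2 b^-1) = tr(b^-1 a b a^-1)*tr(a) - tr(b^-1 a b)  (eliminate a^-1) = -x^2*y*z + x^3 + x*y^2 + x*z^2 - 3*x
tr(a^-2 b^-2 a b) = tr(a b a^-2 b^-1)*tr(b) - tr(a b a^-2)  (eliminate b^-1) = -x^2*y^2*z + x^3*y + x*y^3 + x*y*z^2 - 4*x*y + z
tr(b^-1 a^-2 b^-2 a) = tr(a^-2 b^-2 a)*tr(b) - tr(a^-2 b^-2 a b)  (eliminate b^-1) = x^2*y^2*z - x^3*y - x*y^3 - x*y*z^2 + y^2*z + 3*x*y - z
assemble the triple (tr(r) - 2; tr(r a) - x; tr(r b) - y)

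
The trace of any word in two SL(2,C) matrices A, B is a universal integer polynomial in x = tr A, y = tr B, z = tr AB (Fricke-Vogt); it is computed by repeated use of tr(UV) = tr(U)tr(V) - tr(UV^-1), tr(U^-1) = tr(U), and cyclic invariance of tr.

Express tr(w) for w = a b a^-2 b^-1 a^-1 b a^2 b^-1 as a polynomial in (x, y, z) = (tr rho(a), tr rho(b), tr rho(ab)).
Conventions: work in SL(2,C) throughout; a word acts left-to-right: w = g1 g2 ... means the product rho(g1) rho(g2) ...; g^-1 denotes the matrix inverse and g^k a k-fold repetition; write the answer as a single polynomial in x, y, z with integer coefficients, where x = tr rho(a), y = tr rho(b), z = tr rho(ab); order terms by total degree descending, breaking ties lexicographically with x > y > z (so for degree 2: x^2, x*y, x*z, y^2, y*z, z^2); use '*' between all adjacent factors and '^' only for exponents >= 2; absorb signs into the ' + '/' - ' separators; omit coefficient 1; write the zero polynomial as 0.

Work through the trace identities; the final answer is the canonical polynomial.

apply: trace(a^2 b) = trace(a) * trace(b a) - trace(b)  (reduce the a square) = x*z - y
apply: trace(a^2) = trace(a) * trace(a) - trace(1)  (reduce the a square) = x^2 - 2
use: trace(b^2 a^2) = trace(b) * trace(a^2 b) - trace(a^2)  (reduce the b square) = x*y*z - x^2 - y^2 + 2
use: trace(b^2 a) = trace(b) * trace(a b) - trace(a)  (reduce the b square) = y*z - x
use: trace(b a^3 b) = trace(a) * trace(b^2 a^2) - trace(b^2 a)  (reduce the a square) = x^2*y*z - x^3 - x*y^2 - y*z + 3*x
apply: trace(b a b a) = trace(a b) * trace(a b) - trace(1)  (split on a) = z^2 - 2
use: trace(b a b a^2) = trace(a) * trace(b a b a) - trace(b a b)  (reduce the a square) = x*z^2 - y*z - x
trace(b a^3 b a) = trace(a) * trace(b a b a^2) - trace(b a b a)  (reduce the a square) = x^2*z^2 - x*y*z - x^2 - z^2 + 2
trace(b a^3 b a^-1) = trace(b a^3 b) * trace(a) - trace(b a^3 b a)  (eliminate a^-1) = x^3*y*z - x^4 - x^2*y^2 - x^2*z^2 + 4*x^2 + z^2 - 2
apply: trace(a^-1 b a^3 b a^-1) = trace(b a^3 b a^-1) * trace(a) - trace(b a^3 b)  (eliminate a^-1) = x^4*y*z - x^5 - x^3*y^2 - x^3*z^2 - x^2*y*z + 5*x^3 + x*y^2 + x*z^2 + y*z - 5*x
trace(b a^3) = trace(a) * trace(b a^2) - trace(b a)  (reduce the a square) = x^2*z - x*y - z
trace(b^2 a^3 b) = trace(b) * trace(b a^3 b) - trace(b a^3)  (reduce the b square) = x^2*y^2*z - x^3*y - x*y^3 - x^2*z - y^2*z + 4*x*y + z
trace(a^3 b a) = trace(a) * trace(a b a^2) - trace(a b a)  (reduce the a square) = x^3*z - x^2*y - 2*x*z + y
trace(b^2 a^3 b a) = trace(b) * trace(a^3 b a b) - trace(a^3 b a)  (reduce the b square) = x^2*y*z^2 - x^3*z - x*y^2*z - y*z^2 + 2*x*z + y
use: trace(b a^3 b a^-1 b) = trace(b^2 a^3 b) * trace(a) - trace(b^2 a^3 b a)  (eliminate a^-1) = x^3*y^2*z - x^4*y - x^2*y^3 - x^2*y*z^2 + 4*x^2*y + y*z^2 - x*z - y
use: trace(b^2 a b a^2) = trace(b) * trace(a b a^2 b) - trace(a b a^2)  (reduce the b square) = x*y*z^2 - x^2*z - y^2*z + z
trace(b^2 a b a) = trace(b) * trace(a b a b) - trace(a b a)  (reduce the b square) = y*z^2 - x*z - y
trace(b a b a^3 b) = trace(a) * trace(b^2 a b a^2) - trace(b^2 a b a)  (reduce the a square) = x^2*y*z^2 - x^3*z - x*y^2*z - y*z^2 + 2*x*z + y
apply: trace(b a b a b a) = trace(a b a b) * trace(a b) - trace(b a)  (split on a) = z^3 - 3*z
use: trace(b a b a b a^2) = trace(a) * trace(b a b a b a) - trace(b a b a b)  (reduce the a square) = x*z^3 - y*z^2 - 2*x*z + y
use: trace(b a b a^3 b a) = trace(a) * trace(b a b a b a^2) - trace(b a b a b a)  (reduce the a square) = x^2*z^3 - x*y*z^2 - 2*x^2*z - z^3 + x*y + 3*z
use: trace(b a^3 b a^-1 b a) = trace(b a b a^3 b) * trace(a) - trace(b a b a^3 b a)  (eliminate a^-1) = x^3*y*z^2 - x^4*z - x^2*y^2*z - x^2*z^3 + 4*x^2*z + z^3 - 3*z
trace(a^-1 b a^3 b a^-1 b) = trace(b a^3 b a^-1 b) * trace(a) - trace(b a^3 b a^-1 b a)  (eliminate a^-1) = x^4*y^2*z - x^5*y - x^3*y^3 - 2*x^3*y*z^2 + x^4*z + x^2*y^2*z + x^2*z^3 + 4*x^3*y + x*y*z^2 - 5*x^2*z - z^3 - x*y + 3*z
trace(a b a^-1 b^-1 a^-1 b a^2) = trace(a^-1 b a^3 b a^-1) * trace(b) - trace(a^-1 b a^3 b a^-1 b)  (eliminate b^-1) = x^3*y*z^2 - x^4*z - 2*x^2*y^2*z - x^2*z^3 + x^3*y + x*y^3 + 5*x^2*z + y^2*z + z^3 - 4*x*y - 3*z
apply: trace(a b a^2 b a b a) = trace(a) * trace(b a b a^2 b a) - trace(b a b a^2 b)  (reduce the a square) = x^2*z^3 - 2*x*y*z^2 - x^2*z + y^2*z + x*y - z
trace(b a b a b a b a) = trace(a b a b) * trace(a b a b) - trace(1)  (split on a) = z^4 - 4*z^2 + 2
trace(b a b a b a b) = trace(b) * trace(a b a b a b) - trace(a b a b a)  (reduce the b square) = y*z^3 - x*z^2 - 2*y*z + x
apply: trace(a b a^2 b a b a b) = trace(a) * trace(b a b a b a b a) - trace(b a b a b a b)  (reduce the a square) = x*z^4 - y*z^3 - 3*x*z^2 + 2*y*z + x
use: trace(b a^2 b a b a b^-1 a) = trace(a b a^2 b a b a) * trace(b) - trace(a b a^2 b a b a b)  (eliminate b^-1) = x^2*y*z^3 - 2*x*y^2*z^2 - x*z^4 - x^2*y*z + y^3*z + y*z^3 + x*y^2 + 3*x*z^2 - 3*y*z - x
trace(b^-1 a^-1 b a^2 b a b a) = trace(b a^2 b a b a b^-1) * trace(a) - trace(b a^2 b a b a b^-1 a)  (eliminate a^-1) = -x^2*y*z^3 + x^3*z^2 + 2*x*y^2*z^2 + x*z^4 - y^3*z - y*z^3 - x^3 - x*y^2 - 4*x*z^2 + 3*y*z + 3*x
apply: trace(a b a^-1 b^-1 a^-1 b a^2 b) = trace(b^-1 a^-1 b a^2 b a b) * trace(a) - trace(b^-1 a^-1 b a^2 b a b a)  (eliminate a^-1) = x^2*y*z^3 - x^3*z^2 - 2*x*y^2*z^2 - x*z^4 + x^2*y*z + y^3*z + y*z^3 + 4*x*z^2 - 3*y*z - x
trace(b^-1 a^-1 b a^2 b^-1 a b a^-1) = trace(a b a^-1 b^-1 a^-1 b a^2) * trace(b) - trace(a b a^-1 b^-1 a^-1 b a^2 b)  (eliminate b^-1) = x^3*y^2*z^2 - x^4*y*z - 2*x^2*y^3*z - 2*x^2*y*z^3 + x^3*y^2 + x^3*z^2 + x*y^4 + 2*x*y^2*z^2 + x*z^4 + 4*x^2*y*z - 4*x*y^2 - 4*x*z^2 + x
trace(a b a^-2 b^-1 a^-1 b a^2 b^-1) = trace(b^-1 a^-1 b a^2 b^-1 a b a^-1) * trace(a) - trace(b^-1 a^-1 b a^2 b^-1 a b)  (eliminate a^-1) = x^4*y^2*z^2 - x^5*y*z - 2*x^3*y^3*z - 2*x^3*y*z^3 + x^4*y^2 + x^4*z^2 + x^2*y^4 + 2*x^2*y^2*z^2 + x^2*z^4 + 4*x^3*y*z - 4*x^2*y^2 - 4*x^2*z^2 + 2

x^4*y^2*z^2 - x^5*y*z - 2*x^3*y^3*z - 2*x^3*y*z^3 + x^4*y^2 + x^4*z^2 + x^2*y^4 + 2*x^2*y^2*z^2 + x^2*z^4 + 4*x^3*y*z - 4*x^2*y^2 - 4*x^2*z^2 + 2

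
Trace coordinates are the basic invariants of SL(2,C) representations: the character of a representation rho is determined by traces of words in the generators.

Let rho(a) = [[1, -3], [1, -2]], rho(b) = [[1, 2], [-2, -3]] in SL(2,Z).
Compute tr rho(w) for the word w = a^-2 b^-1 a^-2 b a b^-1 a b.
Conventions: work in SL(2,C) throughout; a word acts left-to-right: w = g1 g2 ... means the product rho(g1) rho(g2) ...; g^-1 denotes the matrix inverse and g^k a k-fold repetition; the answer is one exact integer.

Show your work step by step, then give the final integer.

rho(a^-1) = [[-2, 3], [-1, 1]]
... * rho(a^-1) = [[-2, 3], [-1, 1]]  ->  [[1, -3], [1, -2]]
... * rho(b^-1) = [[-3, -2], [2, 1]]  ->  [[-9, -5], [-7, -4]]
... * rho(a^-1) = [[-2, 3], [-1, 1]]  ->  [[23, -32], [18, -25]]
... * rho(a^-1) = [[-2, 3], [-1, 1]]  ->  [[-14, 37], [-11, 29]]
... * rho(b) = [[1, 2], [-2, -3]]  ->  [[-88, -139], [-69, -109]]
... * rho(a) = [[1, -3], [1, -2]]  ->  [[-227, 542], [-178, 425]]
... * rho(b^-1) = [[-3, -2], [2, 1]]  ->  [[1765, 996], [1384, 781]]
... * rho(a) = [[1, -3], [1, -2]]  ->  [[2761, -7287], [2165, -5714]]
... * rho(b) = [[1, 2], [-2, -3]]  ->  [[17335, 27383], [13593, 21472]]
tr = 17335 + 21472 = 38807

38807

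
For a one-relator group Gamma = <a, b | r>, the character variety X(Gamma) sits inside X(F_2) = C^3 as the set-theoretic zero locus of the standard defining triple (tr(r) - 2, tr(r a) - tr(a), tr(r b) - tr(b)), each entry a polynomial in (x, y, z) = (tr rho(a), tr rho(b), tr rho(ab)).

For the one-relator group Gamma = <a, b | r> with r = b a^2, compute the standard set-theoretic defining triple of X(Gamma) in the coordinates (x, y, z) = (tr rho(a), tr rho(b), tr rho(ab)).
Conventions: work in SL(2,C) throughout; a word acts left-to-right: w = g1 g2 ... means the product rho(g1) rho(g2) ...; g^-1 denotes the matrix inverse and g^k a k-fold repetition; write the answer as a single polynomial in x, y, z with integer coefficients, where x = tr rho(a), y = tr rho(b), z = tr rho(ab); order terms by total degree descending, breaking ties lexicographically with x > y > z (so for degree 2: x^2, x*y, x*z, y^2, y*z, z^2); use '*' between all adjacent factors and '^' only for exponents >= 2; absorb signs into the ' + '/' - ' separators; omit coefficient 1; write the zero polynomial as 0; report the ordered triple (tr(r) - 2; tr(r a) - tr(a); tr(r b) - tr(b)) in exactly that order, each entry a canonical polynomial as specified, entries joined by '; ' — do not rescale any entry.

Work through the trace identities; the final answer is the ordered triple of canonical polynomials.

x*z - y - 2; x^2*z - x*y - x - z; x*y*z - x^2 - y^2 - y + 2

reduce: tr(b a^2) = tr(a) * tr(b a) - tr(b)  (reduce the a square) = x*z - y
so tr(b a^3) = tr(a) * tr(a b a) - tr(a b) = x^2*z - x*y - z
so tr(a^2) = tr(a) * tr(a) - tr(1) = x^2 - 2
tr(b a^2 b) = tr(b) * tr(a^2 b) - tr(a^2) = x*y*z - x^2 - y^2 + 2
assemble the triple (tr(r) - 2; tr(r a) - x; tr(r b) - y)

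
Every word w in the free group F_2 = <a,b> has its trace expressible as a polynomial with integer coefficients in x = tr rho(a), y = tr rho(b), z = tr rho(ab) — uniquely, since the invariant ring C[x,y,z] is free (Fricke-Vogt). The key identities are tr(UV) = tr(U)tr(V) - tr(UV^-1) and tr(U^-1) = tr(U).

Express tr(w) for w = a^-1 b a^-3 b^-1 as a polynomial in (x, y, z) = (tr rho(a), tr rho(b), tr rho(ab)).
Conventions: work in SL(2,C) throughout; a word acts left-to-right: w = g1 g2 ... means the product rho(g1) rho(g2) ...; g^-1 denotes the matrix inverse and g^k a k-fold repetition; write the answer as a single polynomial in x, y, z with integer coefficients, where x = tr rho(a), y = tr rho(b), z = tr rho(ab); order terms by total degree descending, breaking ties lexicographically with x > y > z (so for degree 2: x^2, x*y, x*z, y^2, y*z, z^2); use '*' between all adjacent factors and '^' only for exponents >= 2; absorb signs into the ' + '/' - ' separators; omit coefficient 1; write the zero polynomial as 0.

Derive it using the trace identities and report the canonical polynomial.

trace(b a^-1) = trace(b)*trace(a) - trace(b a)   [inverse elimination on a] = x*y - z
trace(a^-1 b a^-1) = trace(b a^-1)*trace(a) - trace(b)   [inverse elimination on a] = x^2*y - x*z - y
trace(a^-2 b a^-1) = trace(a^-1 b a^-1)*trace(a) - trace(a^-1 b)   [inverse elimination on a] = x^3*y - x^2*z - 2*x*y + z
trace(a^-1 b a^-3) = trace(a^-2 b a^-1)*trace(a) - trace(a^-2 b)   [inverse elimination on a] = x^4*y - x^3*z - 3*x^2*y + 2*x*z + y
trace(b^2) = trace(b)*trace(b) - trace(1)   [square of b] = y^2 - 2
trace(b^2 a) = trace(b)*trace(a b) - trace(a)   [square of b] = y*z - x
trace(b^2 a^-1) = trace(b^2)*trace(a) - trace(b^2 a)   [inverse elimination on a] = x*y^2 - y*z - x
trace(b a^-2 b) = trace(b^2 a^-1)*trace(a) - trace(b^2)   [inverse elimination on a] = x^2*y^2 - x*y*z - x^2 - y^2 + 2
trace(b a b a) = trace(a b)*trace(a b) - trace(1)   [split at a repeated a] = z^2 - 2
trace(b a b a^-1) = trace(b a b)*trace(a) - trace(b a b a)   [inverse elimination on a] = x*y*z - x^2 - z^2 + 2
trace(b a^-2 b a) = trace(b a b a^-1)*trace(a) - trace(b a b)   [inverse elimination on a] = x^2*y*z - x^3 - x*z^2 - y*z + 3*x
trace(b a^-1 b a^-2) = trace(b a^-2 b)*trace(a) - trace(b a^-2 b a)   [inverse elimination on a] = x^3*y^2 - 2*x^2*y*z - x*y^2 + x*z^2 + y*z - x
trace(b a^-1 b a^-1) = trace(b a^-1 b)*trace(a) - trace(b a^-1 b a)   [inverse elimination on a] = x^2*y^2 - 2*x*y*z + z^2 - 2
trace(a^-1 b a^-3 b) = trace(b a^-1 b a^-2)*trace(a) - trace(b a^-1 b a^-1)   [inverse elimination on a] = x^4*y^2 - 2*x^3*y*z - 2*x^2*y^2 + x^2*z^2 + 3*x*y*z - x^2 - z^2 + 2
trace(a^-1 b a^-3 b^-1) = trace(a^-1 b a^-3)*trace(b) - trace(a^-1 b a^-3 b)   [inverse elimination on b] = x^3*y*z - x^2*y^2 - x^2*z^2 - x*y*z + x^2 + y^2 + z^2 - 2

x^3*y*z - x^2*y^2 - x^2*z^2 - x*y*z + x^2 + y^2 + z^2 - 2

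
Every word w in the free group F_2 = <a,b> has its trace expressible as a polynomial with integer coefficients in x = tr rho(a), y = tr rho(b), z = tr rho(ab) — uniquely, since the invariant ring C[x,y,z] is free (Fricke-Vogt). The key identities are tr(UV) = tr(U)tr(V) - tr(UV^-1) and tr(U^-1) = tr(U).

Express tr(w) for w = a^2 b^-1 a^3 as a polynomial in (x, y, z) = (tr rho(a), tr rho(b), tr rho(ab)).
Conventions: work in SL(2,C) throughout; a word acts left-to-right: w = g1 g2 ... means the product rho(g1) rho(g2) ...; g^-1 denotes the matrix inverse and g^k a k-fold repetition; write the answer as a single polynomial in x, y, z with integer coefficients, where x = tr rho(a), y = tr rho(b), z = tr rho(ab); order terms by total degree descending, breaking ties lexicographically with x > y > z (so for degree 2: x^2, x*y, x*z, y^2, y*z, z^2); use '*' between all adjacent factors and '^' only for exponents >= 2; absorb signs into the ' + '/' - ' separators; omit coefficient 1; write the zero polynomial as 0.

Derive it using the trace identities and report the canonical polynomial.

and trace(a^2) = trace(a) * trace(a) - trace(1) = x^2 - 2
next, trace(a^3) = trace(a) * trace(a^2) - trace(a) = x^3 - 3*x
next, trace(a^4) = trace(a) * trace(a^3) - trace(a^2) = x^4 - 4*x^2 + 2
next, trace(a^5) = trace(a) * trace(a^4) - trace(a^3) = x^5 - 5*x^3 + 5*x
trace(a b a) = trace(a) * trace(b a) - trace(b) = x*z - y
trace(b a^3) = trace(a) * trace(a b a) - trace(a b) = x^2*z - x*y - z
trace(a b a^3) = trace(a) * trace(b a^3) - trace(b a^2) = x^3*z - x^2*y - 2*x*z + y
and trace(a^5 b) = trace(a) * trace(a b a^3) - trace(a b a^2) = x^4*z - x^3*y - 3*x^2*z + 2*x*y + z
and trace(a^2 b^-1 a^3) = trace(a^5) * trace(b) - trace(a^5 b) = x^5*y - x^4*z - 4*x^3*y + 3*x^2*z + 3*x*y - z

x^5*y - x^4*z - 4*x^3*y + 3*x^2*z + 3*x*y - z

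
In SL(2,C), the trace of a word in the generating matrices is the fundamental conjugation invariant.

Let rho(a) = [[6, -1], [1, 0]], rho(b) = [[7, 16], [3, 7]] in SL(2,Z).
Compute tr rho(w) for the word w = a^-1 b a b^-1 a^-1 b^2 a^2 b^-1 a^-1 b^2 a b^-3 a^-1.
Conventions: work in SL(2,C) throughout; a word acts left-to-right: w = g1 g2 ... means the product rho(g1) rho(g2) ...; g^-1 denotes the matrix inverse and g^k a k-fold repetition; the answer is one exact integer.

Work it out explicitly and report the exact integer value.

-3508839944248205

rho(a^-1) = [[0, 1], [-1, 6]]
... * rho(b) = [[7, 16], [3, 7]]  ->  [[3, 7], [11, 26]]
... * rho(a) = [[6, -1], [1, 0]]  ->  [[25, -3], [92, -11]]
... * rho(b^-1) = [[7, -16], [-3, 7]]  ->  [[184, -421], [677, -1549]]
... * rho(a^-1) = [[0, 1], [-1, 6]]  ->  [[421, -2342], [1549, -8617]]
... * rho(b) = [[7, 16], [3, 7]]  ->  [[-4079, -9658], [-15008, -35535]]
... * rho(b) = [[7, 16], [3, 7]]  ->  [[-57527, -132870], [-211661, -488873]]
... * rho(a) = [[6, -1], [1, 0]]  ->  [[-478032, 57527], [-1758839, 211661]]
... * rho(a) = [[6, -1], [1, 0]]  ->  [[-2810665, 478032], [-10341373, 1758839]]
... * rho(b^-1) = [[7, -16], [-3, 7]]  ->  [[-21108751, 48316864], [-77666128, 177773841]]
... * rho(a^-1) = [[0, 1], [-1, 6]]  ->  [[-48316864, 268792433], [-177773841, 988976918]]
... * rho(b) = [[7, 16], [3, 7]]  ->  [[468159251, 1108477207], [1722513867, 4078456970]]
... * rho(b) = [[7, 16], [3, 7]]  ->  [[6602546378, 15249888465], [24292967979, 56109420662]]
... * rho(a) = [[6, -1], [1, 0]]  ->  [[54865166733, -6602546378], [201867228536, -24292967979]]
... * rho(b^-1) = [[7, -16], [-3, 7]]  ->  [[403863806265, -924060492374], [1485949503689, -3399926432429]]
... * rho(b^-1) = [[7, -16], [-3, 7]]  ->  [[5599228120977, -12930244346858], [20601425823110, -47574677086027]]
... * rho(b^-1) = [[7, -16], [-3, 7]]  ->  [[77985329887413, -180099360363638], [286934012019851, -662645552771949]]
... * rho(a^-1) = [[0, 1], [-1, 6]]  ->  [[180099360363638, -1002610832294415], [662645552771949, -3688939304611843]]
tr = 180099360363638 + -3688939304611843 = -3508839944248205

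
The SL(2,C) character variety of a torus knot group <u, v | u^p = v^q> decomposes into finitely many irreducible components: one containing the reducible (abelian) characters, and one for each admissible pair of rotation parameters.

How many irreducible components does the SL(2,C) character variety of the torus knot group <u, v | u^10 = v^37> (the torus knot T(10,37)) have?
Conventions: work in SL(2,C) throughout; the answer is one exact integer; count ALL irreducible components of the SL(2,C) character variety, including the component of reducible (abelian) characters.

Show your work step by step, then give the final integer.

163

For T(10,37): irreducibility forces the central element u^10 = v^37 to one of +I, -I.
This locks tr(u) to 2*cos(pi*alpha/10), alpha in 1..9, and tr(v) to 2*cos(pi*beta/37), beta in 1..36, on each component of irreducible characters.
The two central values (-1)^alpha I and (-1)^beta I must be the same matrix, so alpha and beta share a parity.
Enumerate parity-matched pairs: 5*18 odd-odd plus 4*18 even-even gives 162.
components with irreducible characters: 162; plus the single component of reducible (abelian) characters: total 163.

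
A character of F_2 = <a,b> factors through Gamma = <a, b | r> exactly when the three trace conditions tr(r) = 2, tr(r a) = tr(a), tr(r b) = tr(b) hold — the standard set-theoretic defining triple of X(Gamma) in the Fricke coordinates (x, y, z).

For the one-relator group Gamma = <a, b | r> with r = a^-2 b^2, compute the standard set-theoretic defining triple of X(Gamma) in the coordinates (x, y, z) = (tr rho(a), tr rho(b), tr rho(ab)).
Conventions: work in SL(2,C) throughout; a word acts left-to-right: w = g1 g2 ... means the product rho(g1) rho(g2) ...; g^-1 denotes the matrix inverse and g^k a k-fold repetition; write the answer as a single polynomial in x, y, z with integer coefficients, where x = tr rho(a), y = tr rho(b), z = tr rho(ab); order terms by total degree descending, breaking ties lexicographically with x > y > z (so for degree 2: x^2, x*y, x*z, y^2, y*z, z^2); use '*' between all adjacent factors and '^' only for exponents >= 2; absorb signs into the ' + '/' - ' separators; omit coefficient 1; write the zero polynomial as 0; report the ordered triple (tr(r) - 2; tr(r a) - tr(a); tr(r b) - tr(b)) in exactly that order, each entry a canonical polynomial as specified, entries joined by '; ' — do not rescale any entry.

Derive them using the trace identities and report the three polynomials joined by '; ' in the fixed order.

x^2*y^2 - x*y*z - x^2 - y^2; x*y^2 - y*z - 2*x; x^2*y^3 - x*y^2*z - 2*x^2*y - y^3 + x*z + 2*y

so trace(b^2) = trace(b) * trace(b) - trace(1)  (reduce the b square) = y^2 - 2
so trace(b^2 a) = trace(b) * trace(a b) - trace(a)  (reduce the b square) = y*z - x
so trace(b^2 a^-1) = trace(b^2) * trace(a) - trace(b^2 a)  (eliminate a^-1) = x*y^2 - y*z - x
trace(a^-2 b^2) = trace(b^2 a^-1) * trace(a) - trace(b^2)  (eliminate a^-1) = x^2*y^2 - x*y*z - x^2 - y^2 + 2
reduce: trace(b^3) = trace(b) * trace(b^2) - trace(b)  (reduce the b square) = y^3 - 3*y
reduce: trace(b^3 a) = trace(b) * trace(a b^2) - trace(a b)  (reduce the b square) = y^2*z - x*y - z
trace(b^3 a^-1) = trace(b^3) * trace(a) - trace(b^3 a)  (eliminate a^-1) = x*y^3 - y^2*z - 2*x*y + z
so trace(a^-2 b^3) = trace(b^3 a^-1) * trace(a) - trace(b^3)  (eliminate a^-1) = x^2*y^3 - x*y^2*z - 2*x^2*y - y^3 + x*z + 3*y
assemble the triple (trace(r) - 2; trace(r a) - x; trace(r b) - y)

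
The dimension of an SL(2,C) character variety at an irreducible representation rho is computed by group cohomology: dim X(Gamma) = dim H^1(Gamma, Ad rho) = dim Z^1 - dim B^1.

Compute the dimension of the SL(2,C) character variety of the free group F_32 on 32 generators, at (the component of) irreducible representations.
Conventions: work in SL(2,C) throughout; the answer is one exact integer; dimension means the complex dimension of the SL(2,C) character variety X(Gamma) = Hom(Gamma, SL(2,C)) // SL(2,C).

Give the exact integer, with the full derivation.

Gamma = F_32 has 32 generators and no relators.
A cocycle picks one sl_2 vector per generator freely, giving dim Z^1 = 3*32 = 96.
dim B^1 = 3: the coboundary map is injective because an irreducible image has centralizer 0 in sl_2.
Therefore dim X = 96 - 3 = 93.

93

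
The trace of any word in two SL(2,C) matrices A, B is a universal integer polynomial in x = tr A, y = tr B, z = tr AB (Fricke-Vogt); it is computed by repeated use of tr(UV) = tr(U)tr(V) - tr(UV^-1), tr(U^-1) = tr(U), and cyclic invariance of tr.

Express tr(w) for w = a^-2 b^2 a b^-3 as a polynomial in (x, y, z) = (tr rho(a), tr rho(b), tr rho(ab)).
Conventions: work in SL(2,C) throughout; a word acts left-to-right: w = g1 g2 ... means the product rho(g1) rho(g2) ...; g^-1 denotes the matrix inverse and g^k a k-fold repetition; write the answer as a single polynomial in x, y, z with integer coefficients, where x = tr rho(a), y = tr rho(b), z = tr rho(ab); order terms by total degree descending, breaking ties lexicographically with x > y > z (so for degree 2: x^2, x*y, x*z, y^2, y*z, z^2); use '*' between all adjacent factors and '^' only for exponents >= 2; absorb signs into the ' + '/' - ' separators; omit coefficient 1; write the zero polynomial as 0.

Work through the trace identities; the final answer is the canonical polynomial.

-x^2*y^4*z + x^3*y^3 + x*y^5 + x*y^3*z^2 + x^2*y^2*z - x^3*y - 5*x*y^3 - x*y*z^2 + 4*x*y + z

trace(b^2 a) = trace(b) * trace(a b) - trace(a)  (reduce the b square) = y*z - x
trace(b^2) = trace(b) * trace(b) - trace(1)  (reduce the b square) = y^2 - 2
trace(a b^2 a) = trace(a) * trace(b^2 a) - trace(b^2)  (reduce the a square) = x*y*z - x^2 - y^2 + 2
trace(a b a b) = trace(b a) * trace(b a) - trace(1)  (split on b) = z^2 - 2
trace(a b a) = trace(a) * trace(b a) - trace(b)  (reduce the a square) = x*z - y
reduce: trace(a b^2 a b) = trace(b) * trace(a b a b) - trace(a b a)  (reduce the b square) = y*z^2 - x*z - y
reduce: trace(b^2 a b^-1 a) = trace(a b^2 a) * trace(b) - trace(a b^2 a b)  (eliminate b^-1) = x*y^2*z - x^2*y - y^3 - y*z^2 + x*z + 3*y
so trace(b^2 a b^-1 a^-1) = trace(b^2 a b^-1) * trace(a) - trace(b^2 a b^-1 a)  (eliminate a^-1) = -x*y^2*z + x^2*y + y^3 + y*z^2 - 3*y
reduce: trace(b^-1 a^-2 b^2 a) = trace(b^2 a b^-1 a^-1) * trace(a) - trace(b^2 a b^-1)  (eliminate a^-1) = -x^2*y^2*z + x^3*y + x*y^3 + x*y*z^2 - 3*x*y - z
trace(a^-1 b^2) = trace(b^2) * trace(a) - trace(b^2 a)  (eliminate a^-1) = x*y^2 - y*z - x
trace(b^-2 a^-2 b^2 a) = trace(b^-1 a^-2 b^2 a) * trace(b) - trace(b^-1 a^-2 b^2 a b)  (eliminate b^-1) = -x^2*y^3*z + x^3*y^2 + x*y^4 + x*y^2*z^2 - 4*x*y^2 + x
trace(a^-2 b^2 a b^-3) = trace(b^-2 a^-2 b^2 a) * trace(b) - trace(b^-2 a^-2 b^2 a b)  (eliminate b^-1) = -x^2*y^4*z + x^3*y^3 + x*y^5 + x*y^3*z^2 + x^2*y^2*z - x^3*y - 5*x*y^3 - x*y*z^2 + 4*x*y + z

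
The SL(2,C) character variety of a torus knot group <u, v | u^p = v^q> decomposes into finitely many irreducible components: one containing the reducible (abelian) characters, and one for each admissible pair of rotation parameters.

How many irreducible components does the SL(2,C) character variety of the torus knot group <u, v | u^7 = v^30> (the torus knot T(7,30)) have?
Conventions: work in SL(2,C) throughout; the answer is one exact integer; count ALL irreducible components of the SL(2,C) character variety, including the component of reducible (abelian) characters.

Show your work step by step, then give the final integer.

In the torus knot group T(7,30), u^7 = v^30 is central, so an irreducible representation sends it to +I or -I (Schur).
On an irreducible component, tr(u) is locked at 2*cos(pi*alpha/7) for some alpha in 1..6, and tr(v) at 2*cos(pi*beta/30) for some beta in 1..29.
Consistency of u^7 = (-1)^alpha I with v^30 = (-1)^beta I forces alpha = beta (mod 2).
count pairs: odd alpha (3 choices) x odd beta (15), plus even alpha (3) x even beta (14): 3*15 + 3*14 = 87.
components with irreducible characters: 87; plus the single component of reducible (abelian) characters: total 88.

88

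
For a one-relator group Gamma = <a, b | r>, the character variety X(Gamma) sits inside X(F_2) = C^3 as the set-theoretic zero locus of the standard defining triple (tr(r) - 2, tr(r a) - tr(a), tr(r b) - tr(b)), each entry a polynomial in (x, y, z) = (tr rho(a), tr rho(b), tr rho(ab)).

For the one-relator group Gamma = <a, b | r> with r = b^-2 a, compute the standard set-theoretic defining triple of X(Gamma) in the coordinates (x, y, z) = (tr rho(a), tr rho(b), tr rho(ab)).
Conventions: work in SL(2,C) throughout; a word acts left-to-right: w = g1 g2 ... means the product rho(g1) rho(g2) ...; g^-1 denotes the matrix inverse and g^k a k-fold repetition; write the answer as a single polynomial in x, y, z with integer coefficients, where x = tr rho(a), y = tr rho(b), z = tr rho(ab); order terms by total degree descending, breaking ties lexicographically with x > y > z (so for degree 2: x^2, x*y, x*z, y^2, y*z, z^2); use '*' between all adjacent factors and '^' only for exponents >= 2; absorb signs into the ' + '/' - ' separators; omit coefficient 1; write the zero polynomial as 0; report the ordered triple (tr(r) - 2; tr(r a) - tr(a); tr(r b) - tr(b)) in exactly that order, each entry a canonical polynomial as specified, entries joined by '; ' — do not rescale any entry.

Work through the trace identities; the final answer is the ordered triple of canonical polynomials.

tr(b^-1 a) = tr(a) * tr(b) - tr(a b) = x*y - z
tr(b^-2 a) = tr(b^-1 a) * tr(b) - tr(b^-1 a b) = x*y^2 - y*z - x
tr(a^2) = tr(a) * tr(a) - tr(1)  (reduce the a square) = x^2 - 2
tr(a^2 b) = tr(a) * tr(b a) - tr(b)  (reduce the a square) = x*z - y
tr(a^2 b^-1) = tr(a^2) * tr(b) - tr(a^2 b)  (eliminate b^-1) = x^2*y - x*z - y
tr(b^-2 a^2) = tr(a^2 b^-1) * tr(b) - tr(a^2)  (eliminate b^-1) = x^2*y^2 - x*y*z - x^2 - y^2 + 2
assemble the triple (tr(r) - 2; tr(r a) - x; tr(r b) - y)

x*y^2 - y*z - x - 2; x^2*y^2 - x*y*z - x^2 - y^2 - x + 2; x*y - y - z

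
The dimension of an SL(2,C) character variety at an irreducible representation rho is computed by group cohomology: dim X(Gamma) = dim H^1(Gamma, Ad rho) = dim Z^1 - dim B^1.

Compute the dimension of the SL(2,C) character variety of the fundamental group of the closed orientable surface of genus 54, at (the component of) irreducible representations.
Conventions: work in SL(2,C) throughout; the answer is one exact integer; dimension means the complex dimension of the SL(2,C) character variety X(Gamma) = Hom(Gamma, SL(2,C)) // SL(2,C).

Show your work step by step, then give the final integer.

The genus-54 surface group: 2g = 108 generators, one relator prod [a_i, b_i].
A cocycle assigns one sl_2 vector per generator subject to the relator condition d_2(z) = 0: dim of the unconstrained space is 3*2g = 324.
d_2 is surjective at irreducible rho (its cokernel H^2 is dual to H^0 = 0), so dim Z^1 = 324 - 3 = 321.
dim B^1 = 3 (coboundaries, injective at irreducible rho).
dim H^1 = 321 - 3 = 318 = dim X.

318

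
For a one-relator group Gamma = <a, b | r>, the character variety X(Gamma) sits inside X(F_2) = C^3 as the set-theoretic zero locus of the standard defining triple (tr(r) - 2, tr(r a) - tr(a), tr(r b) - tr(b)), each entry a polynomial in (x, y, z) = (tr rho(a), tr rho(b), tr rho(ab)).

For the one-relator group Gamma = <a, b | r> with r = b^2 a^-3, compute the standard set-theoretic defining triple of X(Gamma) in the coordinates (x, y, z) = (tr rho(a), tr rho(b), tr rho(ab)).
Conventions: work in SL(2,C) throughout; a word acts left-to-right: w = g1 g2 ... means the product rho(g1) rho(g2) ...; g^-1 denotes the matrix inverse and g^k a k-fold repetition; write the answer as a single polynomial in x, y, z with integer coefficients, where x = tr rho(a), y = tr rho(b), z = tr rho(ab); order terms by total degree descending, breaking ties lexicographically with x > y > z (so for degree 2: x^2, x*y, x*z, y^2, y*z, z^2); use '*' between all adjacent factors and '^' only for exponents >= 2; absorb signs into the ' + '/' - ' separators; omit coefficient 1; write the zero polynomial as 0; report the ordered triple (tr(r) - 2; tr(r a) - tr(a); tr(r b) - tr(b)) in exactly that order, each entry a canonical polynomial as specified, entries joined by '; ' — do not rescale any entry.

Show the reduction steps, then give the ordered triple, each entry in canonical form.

x^3*y^2 - x^2*y*z - x^3 - 2*x*y^2 + y*z + 3*x - 2; x^2*y^2 - x*y*z - x^2 - y^2 - x + 2; x^3*y^3 - x^2*y^2*z - 2*x^3*y - 2*x*y^3 + x^2*z + y^2*z + 5*x*y - y - z

use: tr(b^2) = tr(b) tr(b) - tr(1) = y^2 - 2
tr(b^2 a) = tr(b) tr(a b) - tr(a) = y*z - x
tr(b^2 a^-1) = tr(b^2) tr(a) - tr(b^2 a) = x*y^2 - y*z - x
use: tr(b^2 a^-2) = tr(b^2 a^-1) tr(a) - tr(b^2) = x^2*y^2 - x*y*z - x^2 - y^2 + 2
use: tr(b^2 a^-3) = tr(b^2 a^-2) tr(a) - tr(b^2 a^-1) = x^3*y^2 - x^2*y*z - x^3 - 2*x*y^2 + y*z + 3*x
apply: tr(b^3) = tr(b) tr(b^2) - tr(b) = y^3 - 3*y
tr(b^3 a) = tr(b) tr(a b^2) - tr(a b) = y^2*z - x*y - z
tr(a^-1 b^3) = tr(b^3) tr(a) - tr(b^3 a) = x*y^3 - y^2*z - 2*x*y + z
tr(a^-2 b^3) = tr(a^-1 b^3) tr(a) - tr(a^-1 b^3 a) = x^2*y^3 - x*y^2*z - 2*x^2*y - y^3 + x*z + 3*y
use: tr(b^2 a^-3 b) = tr(a^-2 b^3) tr(a) - tr(a^-2 b^3 a) = x^3*y^3 - x^2*y^2*z - 2*x^3*y - 2*x*y^3 + x^2*z + y^2*z + 5*x*y - z
assemble the triple (tr(r) - 2; tr(r a) - x; tr(r b) - y)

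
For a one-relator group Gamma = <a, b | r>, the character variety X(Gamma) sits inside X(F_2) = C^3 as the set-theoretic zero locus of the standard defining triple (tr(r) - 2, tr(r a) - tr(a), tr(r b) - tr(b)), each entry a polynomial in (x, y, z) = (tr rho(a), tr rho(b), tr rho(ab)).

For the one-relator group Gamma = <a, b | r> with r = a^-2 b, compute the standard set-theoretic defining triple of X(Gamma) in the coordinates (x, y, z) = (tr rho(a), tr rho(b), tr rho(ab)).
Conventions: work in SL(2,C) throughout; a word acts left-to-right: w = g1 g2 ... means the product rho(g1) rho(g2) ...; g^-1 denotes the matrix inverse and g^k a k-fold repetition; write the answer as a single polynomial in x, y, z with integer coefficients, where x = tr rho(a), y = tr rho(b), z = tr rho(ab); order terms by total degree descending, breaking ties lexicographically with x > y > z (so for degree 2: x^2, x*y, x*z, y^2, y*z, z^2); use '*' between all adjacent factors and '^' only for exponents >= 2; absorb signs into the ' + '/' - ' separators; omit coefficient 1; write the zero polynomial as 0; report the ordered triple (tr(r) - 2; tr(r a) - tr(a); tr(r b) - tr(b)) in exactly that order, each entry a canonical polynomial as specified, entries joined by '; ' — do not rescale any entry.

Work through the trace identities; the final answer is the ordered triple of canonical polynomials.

x^2*y - x*z - y - 2; x*y - x - z; x^2*y^2 - x*y*z - x^2 - y^2 - y + 2

tr(a^-1 b) = tr(b)*tr(a) - tr(b a)   [inverse elimination on a] = x*y - z
tr(a^-2 b) = tr(a^-1 b)*tr(a) - tr(a^-1 b a)   [inverse elimination on a] = x^2*y - x*z - y
tr(b^2) = tr(b)*tr(b) - tr(1) = y^2 - 2
tr(b^2 a) = tr(b)*tr(a b) - tr(a) = y*z - x
tr(b^2 a^-1) = tr(b^2)*tr(a) - tr(b^2 a) = x*y^2 - y*z - x
tr(a^-2 b^2) = tr(b^2 a^-1)*tr(a) - tr(b^2) = x^2*y^2 - x*y*z - x^2 - y^2 + 2
assemble the triple (tr(r) - 2; tr(r a) - x; tr(r b) - y)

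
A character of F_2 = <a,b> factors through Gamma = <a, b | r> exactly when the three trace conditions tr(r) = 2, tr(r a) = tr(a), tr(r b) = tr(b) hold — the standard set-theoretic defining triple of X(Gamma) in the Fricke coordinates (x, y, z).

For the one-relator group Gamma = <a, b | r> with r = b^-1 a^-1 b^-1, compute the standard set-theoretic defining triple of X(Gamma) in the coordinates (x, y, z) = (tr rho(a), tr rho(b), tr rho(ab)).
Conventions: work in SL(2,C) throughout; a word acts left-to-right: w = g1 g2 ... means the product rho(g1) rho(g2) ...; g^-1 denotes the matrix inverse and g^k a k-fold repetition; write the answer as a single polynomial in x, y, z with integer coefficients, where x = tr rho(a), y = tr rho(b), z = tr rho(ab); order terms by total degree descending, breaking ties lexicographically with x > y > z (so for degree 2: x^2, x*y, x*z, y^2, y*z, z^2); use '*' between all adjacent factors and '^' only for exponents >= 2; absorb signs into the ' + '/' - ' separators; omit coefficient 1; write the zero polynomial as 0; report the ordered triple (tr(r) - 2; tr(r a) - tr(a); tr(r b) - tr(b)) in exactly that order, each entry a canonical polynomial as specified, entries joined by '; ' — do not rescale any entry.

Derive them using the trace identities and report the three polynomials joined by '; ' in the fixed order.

tr(b^-1) = tr(b) = y
tr(b^-2) = tr(b^-1)*tr(b) - tr(1) = y^2 - 2
tr(b^-1 a) = tr(a)*tr(b) - tr(a b) = x*y - z
tr(b^-2 a) = tr(b^-1 a)*tr(b) - tr(b^-1 a b) = x*y^2 - y*z - x
use: tr(b^-1 a^-1 b^-1) = tr(b^-2)*tr(a) - tr(b^-2 a) = y*z - x
apply: tr(a^2) = tr(a)*tr(a) - tr(1) = x^2 - 2
use: tr(a^2 b) = tr(a)*tr(b a) - tr(b) = x*z - y
apply: tr(a b^-1 a) = tr(a^2)*tr(b) - tr(a^2 b) = x^2*y - x*z - y
tr(a b a b) = tr(a b)*tr(a b) - tr(1)   [split at repeated a] = z^2 - 2
tr(a b^-1 a b) = tr(a b a)*tr(b) - tr(a b a b) = x*y*z - y^2 - z^2 + 2
tr(b^-1 a b^-1 a) = tr(a b^-1 a)*tr(b) - tr(a b^-1 a b) = x^2*y^2 - 2*x*y*z + z^2 - 2
apply: tr(b^-1 a^-1 b^-1 a) = tr(b^-1 a b^-1)*tr(a) - tr(b^-1 a b^-1 a) = x*y*z - x^2 - z^2 + 2
assemble the triple (tr(r) - 2; tr(r a) - x; tr(r b) - y)

y*z - x - 2; x*y*z - x^2 - z^2 - x + 2; -y + z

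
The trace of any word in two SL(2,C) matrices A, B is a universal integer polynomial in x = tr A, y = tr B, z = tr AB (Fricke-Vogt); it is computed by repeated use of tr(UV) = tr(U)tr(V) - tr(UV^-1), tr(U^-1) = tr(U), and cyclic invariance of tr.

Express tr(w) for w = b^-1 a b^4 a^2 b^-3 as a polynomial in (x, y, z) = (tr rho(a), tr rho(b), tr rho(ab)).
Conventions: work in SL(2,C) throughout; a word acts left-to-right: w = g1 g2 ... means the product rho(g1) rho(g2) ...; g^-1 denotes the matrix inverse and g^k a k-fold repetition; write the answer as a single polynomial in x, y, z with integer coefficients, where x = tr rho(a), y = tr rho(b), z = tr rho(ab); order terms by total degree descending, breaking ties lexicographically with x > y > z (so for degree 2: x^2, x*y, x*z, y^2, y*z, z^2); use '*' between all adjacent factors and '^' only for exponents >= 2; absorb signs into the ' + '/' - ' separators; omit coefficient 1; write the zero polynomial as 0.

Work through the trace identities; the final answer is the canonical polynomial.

x^2*y^7*z - x^3*y^6 - x*y^8 - x*y^6*z^2 - 4*x^2*y^5*z + 4*x^3*y^4 + 8*x*y^6 + 4*x*y^4*z^2 + 4*x^2*y^3*z - 4*x^3*y^2 - 20*x*y^4 - 4*x*y^2*z^2 + x^3 + 16*x*y^2 - 3*x

tr(b^2 a) = tr(b)*tr(a b) - tr(a)  (reduce the b square) = y*z - x
tr(b^2) = tr(b)*tr(b) - tr(1)  (reduce the b square) = y^2 - 2
tr(a^2 b^2) = tr(a)*tr(b^2 a) - tr(b^2)  (reduce the a square) = x*y*z - x^2 - y^2 + 2
tr(a^2 b) = tr(a)*tr(b a) - tr(b)  (reduce the a square) = x*z - y
tr(b^2 a^2 b) = tr(b)*tr(a^2 b^2) - tr(a^2 b)  (reduce the b square) = x*y^2*z - x^2*y - y^3 - x*z + 3*y
tr(a b^4 a) = tr(b)*tr(b^2 a^2 b) - tr(b^2 a^2)  (reduce the b square) = x*y^3*z - x^2*y^2 - y^4 - 2*x*y*z + x^2 + 4*y^2 - 2
tr(b^2 a b) = tr(b)*tr(a b^2) - tr(a b)  (reduce the b square) = y^2*z - x*y - z
tr(a b^4) = tr(b)*tr(b^2 a b) - tr(b^2 a)  (reduce the b square) = y^3*z - x*y^2 - 2*y*z + x
tr(a b^4 a^2) = tr(a)*tr(a b^4 a) - tr(a b^4)  (reduce the a square) = x^2*y^3*z - x^3*y^2 - x*y^4 - 2*x^2*y*z - y^3*z + x^3 + 5*x*y^2 + 2*y*z - 3*x
tr(a b a b) = tr(b a)*tr(b a) - tr(1)  (split on b) = z^2 - 2
tr(b a b a b) = tr(b)*tr(a b a b) - tr(a b a)  (reduce the b square) = y*z^2 - x*z - y
tr(b a b^3 a) = tr(b)*tr(b a b a b) - tr(b a b a)  (reduce the b square) = y^2*z^2 - x*y*z - y^2 - z^2 + 2
tr(a^2 b a b^3) = tr(a)*tr(b a b^3 a) - tr(b a b^3)  (reduce the a square) = x*y^2*z^2 - x^2*y*z - y^3*z - x*z^2 + 2*y*z + x
tr(a^2 b a b) = tr(a)*tr(b a b a) - tr(b a b)  (reduce the a square) = x*z^2 - y*z - x
tr(a^2 b a) = tr(a)*tr(a b a) - tr(a b)  (reduce the a square) = x^2*z - x*y - z
tr(a^2 b a b^2) = tr(b)*tr(a^2 b a b) - tr(a^2 b a)  (reduce the b square) = x*y*z^2 - x^2*z - y^2*z + z
tr(a b^4 a^2 b) = tr(b)*tr(a^2 b a b^3) - tr(a^2 b a b^2)  (reduce the b square) = x*y^3*z^2 - x^2*y^2*z - y^4*z - 2*x*y*z^2 + x^2*z + 3*y^2*z + x*y - z
tr(b^-1 a b^4 a^2) = tr(a b^4 a^2)*tr(b) - tr(a b^4 a^2 b)  (eliminate b^-1) = x^2*y^4*z - x^3*y^3 - x*y^5 - x*y^3*z^2 - x^2*y^2*z + x^3*y + 5*x*y^3 + 2*x*y*z^2 - x^2*z - y^2*z - 4*x*y + z
tr(a b^4 a^2 b^-2) = tr(b^-1 a b^4 a^2)*tr(b) - tr(b^-1 a b^4 a^2 b)  (eliminate b^-1) = x^2*y^5*z - x^3*y^4 - x*y^6 - x*y^4*z^2 - 2*x^2*y^3*z + 2*x^3*y^2 + 6*x*y^4 + 2*x*y^2*z^2 + x^2*y*z - x^3 - 9*x*y^2 - y*z + 3*x
tr(b^-2 a b^4 a^2 b^-1) = tr(a b^4 a^2 b^-2)*tr(b) - tr(a b^4 a^2 b^-1)  (eliminate b^-1) = x^2*y^6*z - x^3*y^5 - x*y^7 - x*y^5*z^2 - 3*x^2*y^4*z + 3*x^3*y^3 + 7*x*y^5 + 3*x*y^3*z^2 + 2*x^2*y^2*z - 2*x^3*y - 14*x*y^3 - 2*x*y*z^2 + x^2*z + 7*x*y - z
tr(b^-1 a b^4 a^2 b^-3) = tr(b^-2 a b^4 a^2 b^-1)*tr(b) - tr(b^-2 a b^4 a^2)  (eliminate b^-1) = x^2*y^7*z - x^3*y^6 - x*y^8 - x*y^6*z^2 - 4*x^2*y^5*z + 4*x^3*y^4 + 8*x*y^6 + 4*x*y^4*z^2 + 4*x^2*y^3*z - 4*x^3*y^2 - 20*x*y^4 - 4*x*y^2*z^2 + x^3 + 16*x*y^2 - 3*x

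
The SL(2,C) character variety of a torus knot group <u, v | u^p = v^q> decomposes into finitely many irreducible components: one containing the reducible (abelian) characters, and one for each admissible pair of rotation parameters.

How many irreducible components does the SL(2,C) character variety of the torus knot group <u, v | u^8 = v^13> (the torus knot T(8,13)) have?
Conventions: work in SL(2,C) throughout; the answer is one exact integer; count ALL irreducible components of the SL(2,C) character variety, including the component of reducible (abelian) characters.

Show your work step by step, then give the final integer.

Gamma = < u, v | u^8 = v^13 > (torus knot T(8,13)); the central element u^8 = v^13 acts as +I or -I in any irreducible SL(2,C) representation.
So on each irreducible component the traces are pinned: tr(u) = 2*cos(pi*alpha/8) with 1 <= alpha <= 7, tr(v) = 2*cos(pi*beta/13) with 1 <= beta <= 12.
The two central values (-1)^alpha I and (-1)^beta I must be the same matrix, so alpha and beta share a parity.
Enumerate parity-matched pairs: 4*6 odd-odd plus 3*6 even-even gives 42.
That is 42 components of irreducible characters, and with the reducible (abelian) component the total is 43.

43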